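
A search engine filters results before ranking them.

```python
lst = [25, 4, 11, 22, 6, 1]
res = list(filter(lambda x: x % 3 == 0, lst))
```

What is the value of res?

Step 1: Filter elements divisible by 3:
  25 % 3 = 1: removed
  4 % 3 = 1: removed
  11 % 3 = 2: removed
  22 % 3 = 1: removed
  6 % 3 = 0: kept
  1 % 3 = 1: removed
Therefore res = [6].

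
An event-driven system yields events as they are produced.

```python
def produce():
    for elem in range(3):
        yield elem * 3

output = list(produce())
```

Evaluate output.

Step 1: For each elem in range(3), yield elem * 3:
  elem=0: yield 0 * 3 = 0
  elem=1: yield 1 * 3 = 3
  elem=2: yield 2 * 3 = 6
Therefore output = [0, 3, 6].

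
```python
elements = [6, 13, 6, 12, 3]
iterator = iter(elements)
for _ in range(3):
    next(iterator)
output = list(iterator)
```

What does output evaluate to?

Step 1: Create iterator over [6, 13, 6, 12, 3].
Step 2: Advance 3 positions (consuming [6, 13, 6]).
Step 3: list() collects remaining elements: [12, 3].
Therefore output = [12, 3].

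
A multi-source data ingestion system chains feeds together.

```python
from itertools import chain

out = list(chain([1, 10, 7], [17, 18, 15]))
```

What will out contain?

Step 1: chain() concatenates iterables: [1, 10, 7] + [17, 18, 15].
Therefore out = [1, 10, 7, 17, 18, 15].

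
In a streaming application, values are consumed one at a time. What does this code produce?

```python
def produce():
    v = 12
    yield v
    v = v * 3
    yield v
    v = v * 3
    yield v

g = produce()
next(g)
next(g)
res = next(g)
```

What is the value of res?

Step 1: Trace through generator execution:
  Yield 1: v starts at 12, yield 12
  Yield 2: v = 12 * 3 = 36, yield 36
  Yield 3: v = 36 * 3 = 108, yield 108
Step 2: First next() gets 12, second next() gets the second value, third next() yields 108.
Therefore res = 108.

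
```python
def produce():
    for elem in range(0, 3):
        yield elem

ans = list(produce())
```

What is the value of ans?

Step 1: The generator yields each value from range(0, 3).
Step 2: list() consumes all yields: [0, 1, 2].
Therefore ans = [0, 1, 2].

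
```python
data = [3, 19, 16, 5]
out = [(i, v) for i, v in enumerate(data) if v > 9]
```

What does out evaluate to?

Step 1: Filter enumerate([3, 19, 16, 5]) keeping v > 9:
  (0, 3): 3 <= 9, excluded
  (1, 19): 19 > 9, included
  (2, 16): 16 > 9, included
  (3, 5): 5 <= 9, excluded
Therefore out = [(1, 19), (2, 16)].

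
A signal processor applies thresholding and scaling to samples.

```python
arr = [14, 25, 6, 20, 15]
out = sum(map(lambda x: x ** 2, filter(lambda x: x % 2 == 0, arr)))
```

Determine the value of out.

Step 1: Filter even numbers from [14, 25, 6, 20, 15]: [14, 6, 20]
Step 2: Square each: [196, 36, 400]
Step 3: Sum = 632.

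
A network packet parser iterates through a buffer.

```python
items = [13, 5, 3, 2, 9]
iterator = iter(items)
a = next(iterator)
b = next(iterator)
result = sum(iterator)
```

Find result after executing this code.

Step 1: Create iterator over [13, 5, 3, 2, 9].
Step 2: a = next() = 13, b = next() = 5.
Step 3: sum() of remaining [3, 2, 9] = 14.
Therefore result = 14.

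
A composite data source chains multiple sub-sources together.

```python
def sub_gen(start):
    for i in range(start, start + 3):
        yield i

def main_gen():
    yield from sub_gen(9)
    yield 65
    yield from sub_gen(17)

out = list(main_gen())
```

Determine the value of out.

Step 1: main_gen() delegates to sub_gen(9):
  yield 9
  yield 10
  yield 11
Step 2: yield 65
Step 3: Delegates to sub_gen(17):
  yield 17
  yield 18
  yield 19
Therefore out = [9, 10, 11, 65, 17, 18, 19].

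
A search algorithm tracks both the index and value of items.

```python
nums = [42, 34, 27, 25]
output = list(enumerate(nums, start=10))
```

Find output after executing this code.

Step 1: enumerate with start=10:
  (10, 42)
  (11, 34)
  (12, 27)
  (13, 25)
Therefore output = [(10, 42), (11, 34), (12, 27), (13, 25)].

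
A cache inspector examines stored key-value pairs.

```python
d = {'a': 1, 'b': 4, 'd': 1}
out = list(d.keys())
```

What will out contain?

Step 1: d.keys() returns the dictionary keys in insertion order.
Therefore out = ['a', 'b', 'd'].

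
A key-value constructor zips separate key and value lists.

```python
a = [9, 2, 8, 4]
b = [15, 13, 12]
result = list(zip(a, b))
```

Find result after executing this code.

Step 1: zip stops at shortest (len(a)=4, len(b)=3):
  Index 0: (9, 15)
  Index 1: (2, 13)
  Index 2: (8, 12)
Step 2: Last element of a (4) has no pair, dropped.
Therefore result = [(9, 15), (2, 13), (8, 12)].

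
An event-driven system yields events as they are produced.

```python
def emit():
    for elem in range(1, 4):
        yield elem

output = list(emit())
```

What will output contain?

Step 1: The generator yields each value from range(1, 4).
Step 2: list() consumes all yields: [1, 2, 3].
Therefore output = [1, 2, 3].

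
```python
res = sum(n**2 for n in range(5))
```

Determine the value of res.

Step 1: Compute n**2 for each n in range(5):
  n=0: 0**2 = 0
  n=1: 1**2 = 1
  n=2: 2**2 = 4
  n=3: 3**2 = 9
  n=4: 4**2 = 16
Step 2: sum = 0 + 1 + 4 + 9 + 16 = 30.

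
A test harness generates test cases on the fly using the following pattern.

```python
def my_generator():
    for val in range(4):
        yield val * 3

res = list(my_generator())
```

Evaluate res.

Step 1: For each val in range(4), yield val * 3:
  val=0: yield 0 * 3 = 0
  val=1: yield 1 * 3 = 3
  val=2: yield 2 * 3 = 6
  val=3: yield 3 * 3 = 9
Therefore res = [0, 3, 6, 9].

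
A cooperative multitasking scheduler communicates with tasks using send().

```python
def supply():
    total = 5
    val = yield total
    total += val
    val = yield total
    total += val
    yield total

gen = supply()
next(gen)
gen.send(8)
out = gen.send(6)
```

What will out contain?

Step 1: next() -> yield total=5.
Step 2: send(8) -> val=8, total = 5+8 = 13, yield 13.
Step 3: send(6) -> val=6, total = 13+6 = 19, yield 19.
Therefore out = 19.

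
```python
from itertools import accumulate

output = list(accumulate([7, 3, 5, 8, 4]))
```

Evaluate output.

Step 1: accumulate computes running sums:
  + 7 = 7
  + 3 = 10
  + 5 = 15
  + 8 = 23
  + 4 = 27
Therefore output = [7, 10, 15, 23, 27].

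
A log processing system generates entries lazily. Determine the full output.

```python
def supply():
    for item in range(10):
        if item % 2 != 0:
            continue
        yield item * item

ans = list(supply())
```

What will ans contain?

Step 1: Only yield item**2 when item is divisible by 2:
  item=0: 0 % 2 == 0, yield 0**2 = 0
  item=2: 2 % 2 == 0, yield 2**2 = 4
  item=4: 4 % 2 == 0, yield 4**2 = 16
  item=6: 6 % 2 == 0, yield 6**2 = 36
  item=8: 8 % 2 == 0, yield 8**2 = 64
Therefore ans = [0, 4, 16, 36, 64].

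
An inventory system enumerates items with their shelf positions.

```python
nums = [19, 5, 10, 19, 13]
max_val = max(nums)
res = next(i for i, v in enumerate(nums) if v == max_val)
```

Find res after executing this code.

Step 1: max([19, 5, 10, 19, 13]) = 19.
Step 2: Find first index where value == 19:
  Index 0: 19 == 19, found!
Therefore res = 0.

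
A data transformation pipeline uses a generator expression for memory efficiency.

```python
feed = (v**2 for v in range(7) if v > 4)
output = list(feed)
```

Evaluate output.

Step 1: For range(7), keep v > 4, then square:
  v=0: 0 <= 4, excluded
  v=1: 1 <= 4, excluded
  v=2: 2 <= 4, excluded
  v=3: 3 <= 4, excluded
  v=4: 4 <= 4, excluded
  v=5: 5 > 4, yield 5**2 = 25
  v=6: 6 > 4, yield 6**2 = 36
Therefore output = [25, 36].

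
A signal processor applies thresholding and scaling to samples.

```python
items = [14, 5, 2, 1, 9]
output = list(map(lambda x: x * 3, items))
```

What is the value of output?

Step 1: Apply lambda x: x * 3 to each element:
  14 -> 42
  5 -> 15
  2 -> 6
  1 -> 3
  9 -> 27
Therefore output = [42, 15, 6, 3, 27].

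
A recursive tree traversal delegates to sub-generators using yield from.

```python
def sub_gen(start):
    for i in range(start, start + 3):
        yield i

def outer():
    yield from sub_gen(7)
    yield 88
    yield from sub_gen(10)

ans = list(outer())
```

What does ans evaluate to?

Step 1: outer() delegates to sub_gen(7):
  yield 7
  yield 8
  yield 9
Step 2: yield 88
Step 3: Delegates to sub_gen(10):
  yield 10
  yield 11
  yield 12
Therefore ans = [7, 8, 9, 88, 10, 11, 12].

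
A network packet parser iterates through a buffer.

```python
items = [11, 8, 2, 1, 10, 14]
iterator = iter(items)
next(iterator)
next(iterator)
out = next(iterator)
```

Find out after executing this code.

Step 1: Create iterator over [11, 8, 2, 1, 10, 14].
Step 2: next() consumes 11.
Step 3: next() consumes 8.
Step 4: next() returns 2.
Therefore out = 2.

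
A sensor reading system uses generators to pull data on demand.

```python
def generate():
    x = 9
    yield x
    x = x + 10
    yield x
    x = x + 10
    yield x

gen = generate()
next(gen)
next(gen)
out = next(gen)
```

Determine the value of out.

Step 1: Trace through generator execution:
  Yield 1: x starts at 9, yield 9
  Yield 2: x = 9 + 10 = 19, yield 19
  Yield 3: x = 19 + 10 = 29, yield 29
Step 2: First next() gets 9, second next() gets the second value, third next() yields 29.
Therefore out = 29.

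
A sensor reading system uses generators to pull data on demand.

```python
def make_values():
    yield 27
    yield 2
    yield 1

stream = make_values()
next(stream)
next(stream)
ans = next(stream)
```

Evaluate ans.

Step 1: make_values() creates a generator.
Step 2: next(stream) yields 27 (consumed and discarded).
Step 3: next(stream) yields 2 (consumed and discarded).
Step 4: next(stream) yields 1, assigned to ans.
Therefore ans = 1.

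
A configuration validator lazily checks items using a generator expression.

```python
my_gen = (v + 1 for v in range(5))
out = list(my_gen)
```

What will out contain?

Step 1: For each v in range(5), compute v+1:
  v=0: 0+1 = 1
  v=1: 1+1 = 2
  v=2: 2+1 = 3
  v=3: 3+1 = 4
  v=4: 4+1 = 5
Therefore out = [1, 2, 3, 4, 5].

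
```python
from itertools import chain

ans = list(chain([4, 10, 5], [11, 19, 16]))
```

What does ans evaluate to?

Step 1: chain() concatenates iterables: [4, 10, 5] + [11, 19, 16].
Therefore ans = [4, 10, 5, 11, 19, 16].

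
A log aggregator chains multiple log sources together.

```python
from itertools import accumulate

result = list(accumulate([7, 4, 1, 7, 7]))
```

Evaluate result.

Step 1: accumulate computes running sums:
  + 7 = 7
  + 4 = 11
  + 1 = 12
  + 7 = 19
  + 7 = 26
Therefore result = [7, 11, 12, 19, 26].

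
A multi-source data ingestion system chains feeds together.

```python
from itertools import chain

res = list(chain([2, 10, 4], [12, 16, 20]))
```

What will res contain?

Step 1: chain() concatenates iterables: [2, 10, 4] + [12, 16, 20].
Therefore res = [2, 10, 4, 12, 16, 20].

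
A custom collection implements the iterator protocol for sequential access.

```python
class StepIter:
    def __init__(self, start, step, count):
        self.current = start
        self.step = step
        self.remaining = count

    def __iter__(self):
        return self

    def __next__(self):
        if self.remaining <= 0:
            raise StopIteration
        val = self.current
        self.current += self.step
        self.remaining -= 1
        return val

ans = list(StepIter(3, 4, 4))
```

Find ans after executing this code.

Step 1: StepIter starts at 3, increments by 4, for 4 steps:
  Yield 3, then current += 4
  Yield 7, then current += 4
  Yield 11, then current += 4
  Yield 15, then current += 4
Therefore ans = [3, 7, 11, 15].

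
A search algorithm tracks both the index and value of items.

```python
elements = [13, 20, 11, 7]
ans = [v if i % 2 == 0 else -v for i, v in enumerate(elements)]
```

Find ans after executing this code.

Step 1: For each (i, v), keep v if i is even, negate if odd:
  i=0 (even): keep 13
  i=1 (odd): negate to -20
  i=2 (even): keep 11
  i=3 (odd): negate to -7
Therefore ans = [13, -20, 11, -7].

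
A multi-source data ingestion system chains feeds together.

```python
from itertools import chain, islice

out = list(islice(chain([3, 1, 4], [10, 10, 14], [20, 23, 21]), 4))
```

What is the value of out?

Step 1: chain([3, 1, 4], [10, 10, 14], [20, 23, 21]) = [3, 1, 4, 10, 10, 14, 20, 23, 21].
Step 2: islice takes first 4 elements: [3, 1, 4, 10].
Therefore out = [3, 1, 4, 10].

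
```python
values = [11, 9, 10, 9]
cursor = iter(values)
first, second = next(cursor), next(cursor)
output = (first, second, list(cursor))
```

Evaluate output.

Step 1: Create iterator over [11, 9, 10, 9].
Step 2: first = 11, second = 9.
Step 3: Remaining elements: [10, 9].
Therefore output = (11, 9, [10, 9]).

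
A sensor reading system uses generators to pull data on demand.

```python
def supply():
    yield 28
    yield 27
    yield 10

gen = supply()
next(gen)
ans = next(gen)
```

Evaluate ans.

Step 1: supply() creates a generator.
Step 2: next(gen) yields 28 (consumed and discarded).
Step 3: next(gen) yields 27, assigned to ans.
Therefore ans = 27.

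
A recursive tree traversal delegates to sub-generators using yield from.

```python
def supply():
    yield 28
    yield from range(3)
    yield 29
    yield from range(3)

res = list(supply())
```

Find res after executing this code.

Step 1: Trace yields in order:
  yield 28
  yield 0
  yield 1
  yield 2
  yield 29
  yield 0
  yield 1
  yield 2
Therefore res = [28, 0, 1, 2, 29, 0, 1, 2].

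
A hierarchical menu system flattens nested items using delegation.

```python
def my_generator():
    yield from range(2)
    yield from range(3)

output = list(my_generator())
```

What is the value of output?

Step 1: Trace yields in order:
  yield 0
  yield 1
  yield 0
  yield 1
  yield 2
Therefore output = [0, 1, 0, 1, 2].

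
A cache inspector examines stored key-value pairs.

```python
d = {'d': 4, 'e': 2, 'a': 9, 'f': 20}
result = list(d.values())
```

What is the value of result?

Step 1: d.values() returns the dictionary values in insertion order.
Therefore result = [4, 2, 9, 20].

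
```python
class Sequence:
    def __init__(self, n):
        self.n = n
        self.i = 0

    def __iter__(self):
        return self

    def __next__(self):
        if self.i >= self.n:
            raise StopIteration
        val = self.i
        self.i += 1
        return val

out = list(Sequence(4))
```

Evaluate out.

Step 1: Sequence(4) creates an iterator counting 0 to 3.
Step 2: list() consumes all values: [0, 1, 2, 3].
Therefore out = [0, 1, 2, 3].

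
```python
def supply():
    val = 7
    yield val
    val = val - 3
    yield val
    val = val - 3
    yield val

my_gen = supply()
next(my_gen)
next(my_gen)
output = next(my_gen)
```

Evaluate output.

Step 1: Trace through generator execution:
  Yield 1: val starts at 7, yield 7
  Yield 2: val = 7 - 3 = 4, yield 4
  Yield 3: val = 4 - 3 = 1, yield 1
Step 2: First next() gets 7, second next() gets the second value, third next() yields 1.
Therefore output = 1.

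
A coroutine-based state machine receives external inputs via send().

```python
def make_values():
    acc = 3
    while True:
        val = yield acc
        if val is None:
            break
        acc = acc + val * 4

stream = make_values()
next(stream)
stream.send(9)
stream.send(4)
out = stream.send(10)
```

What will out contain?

Step 1: next() -> yield acc=3.
Step 2: send(9) -> val=9, acc = 3 + 9*4 = 39, yield 39.
Step 3: send(4) -> val=4, acc = 39 + 4*4 = 55, yield 55.
Step 4: send(10) -> val=10, acc = 55 + 10*4 = 95, yield 95.
Therefore out = 95.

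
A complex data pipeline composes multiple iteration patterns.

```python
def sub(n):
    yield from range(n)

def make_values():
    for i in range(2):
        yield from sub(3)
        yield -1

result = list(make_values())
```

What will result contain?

Step 1: For each i in range(2):
  i=0: yield from sub(3) -> [0, 1, 2], then yield -1
  i=1: yield from sub(3) -> [0, 1, 2], then yield -1
Therefore result = [0, 1, 2, -1, 0, 1, 2, -1].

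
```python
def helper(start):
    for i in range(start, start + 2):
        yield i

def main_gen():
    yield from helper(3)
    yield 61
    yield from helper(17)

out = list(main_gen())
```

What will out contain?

Step 1: main_gen() delegates to helper(3):
  yield 3
  yield 4
Step 2: yield 61
Step 3: Delegates to helper(17):
  yield 17
  yield 18
Therefore out = [3, 4, 61, 17, 18].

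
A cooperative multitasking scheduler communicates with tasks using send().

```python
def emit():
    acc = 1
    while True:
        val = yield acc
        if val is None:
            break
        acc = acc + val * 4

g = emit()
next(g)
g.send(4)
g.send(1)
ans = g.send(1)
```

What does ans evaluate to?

Step 1: next() -> yield acc=1.
Step 2: send(4) -> val=4, acc = 1 + 4*4 = 17, yield 17.
Step 3: send(1) -> val=1, acc = 17 + 1*4 = 21, yield 21.
Step 4: send(1) -> val=1, acc = 21 + 1*4 = 25, yield 25.
Therefore ans = 25.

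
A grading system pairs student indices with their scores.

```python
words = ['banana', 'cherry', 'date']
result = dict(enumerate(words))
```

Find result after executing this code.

Step 1: enumerate pairs indices with words:
  0 -> 'banana'
  1 -> 'cherry'
  2 -> 'date'
Therefore result = {0: 'banana', 1: 'cherry', 2: 'date'}.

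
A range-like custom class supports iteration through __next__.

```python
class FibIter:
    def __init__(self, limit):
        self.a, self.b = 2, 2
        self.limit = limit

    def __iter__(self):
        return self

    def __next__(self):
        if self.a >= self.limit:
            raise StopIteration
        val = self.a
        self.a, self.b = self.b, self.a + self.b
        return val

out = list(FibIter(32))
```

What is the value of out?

Step 1: Fibonacci-like sequence (a=2, b=2) until >= 32:
  Yield 2, then a,b = 2,4
  Yield 2, then a,b = 4,6
  Yield 4, then a,b = 6,10
  Yield 6, then a,b = 10,16
  Yield 10, then a,b = 16,26
  Yield 16, then a,b = 26,42
  Yield 26, then a,b = 42,68
Step 2: 42 >= 32, stop.
Therefore out = [2, 2, 4, 6, 10, 16, 26].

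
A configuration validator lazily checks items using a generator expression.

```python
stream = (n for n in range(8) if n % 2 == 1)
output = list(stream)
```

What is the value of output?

Step 1: Filter range(8) keeping only odd values:
  n=0: even, excluded
  n=1: odd, included
  n=2: even, excluded
  n=3: odd, included
  n=4: even, excluded
  n=5: odd, included
  n=6: even, excluded
  n=7: odd, included
Therefore output = [1, 3, 5, 7].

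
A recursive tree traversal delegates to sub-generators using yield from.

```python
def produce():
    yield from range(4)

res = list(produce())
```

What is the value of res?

Step 1: yield from delegates to the iterable, yielding each element.
Step 2: Collected values: [0, 1, 2, 3].
Therefore res = [0, 1, 2, 3].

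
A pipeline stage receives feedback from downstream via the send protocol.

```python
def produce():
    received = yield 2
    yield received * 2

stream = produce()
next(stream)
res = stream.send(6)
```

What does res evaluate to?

Step 1: next(stream) advances to first yield, producing 2.
Step 2: send(6) resumes, received = 6.
Step 3: yield received * 2 = 6 * 2 = 12.
Therefore res = 12.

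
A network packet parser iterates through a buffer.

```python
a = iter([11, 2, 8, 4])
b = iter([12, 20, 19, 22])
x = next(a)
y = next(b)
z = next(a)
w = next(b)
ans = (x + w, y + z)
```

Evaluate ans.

Step 1: a iterates [11, 2, 8, 4], b iterates [12, 20, 19, 22].
Step 2: x = next(a) = 11, y = next(b) = 12.
Step 3: z = next(a) = 2, w = next(b) = 20.
Step 4: ans = (11 + 20, 12 + 2) = (31, 14).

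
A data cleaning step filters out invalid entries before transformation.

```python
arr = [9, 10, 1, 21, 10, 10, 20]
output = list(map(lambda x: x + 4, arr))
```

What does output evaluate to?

Step 1: Apply lambda x: x + 4 to each element:
  9 -> 13
  10 -> 14
  1 -> 5
  21 -> 25
  10 -> 14
  10 -> 14
  20 -> 24
Therefore output = [13, 14, 5, 25, 14, 14, 24].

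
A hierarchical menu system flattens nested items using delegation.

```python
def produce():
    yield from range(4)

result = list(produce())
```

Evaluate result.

Step 1: yield from delegates to the iterable, yielding each element.
Step 2: Collected values: [0, 1, 2, 3].
Therefore result = [0, 1, 2, 3].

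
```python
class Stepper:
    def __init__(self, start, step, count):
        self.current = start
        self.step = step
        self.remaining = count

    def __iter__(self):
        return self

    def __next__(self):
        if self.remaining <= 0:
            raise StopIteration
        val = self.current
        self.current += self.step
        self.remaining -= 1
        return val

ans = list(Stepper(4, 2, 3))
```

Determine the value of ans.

Step 1: Stepper starts at 4, increments by 2, for 3 steps:
  Yield 4, then current += 2
  Yield 6, then current += 2
  Yield 8, then current += 2
Therefore ans = [4, 6, 8].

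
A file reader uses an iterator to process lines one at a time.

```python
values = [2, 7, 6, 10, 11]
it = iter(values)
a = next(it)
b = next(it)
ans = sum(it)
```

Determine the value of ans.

Step 1: Create iterator over [2, 7, 6, 10, 11].
Step 2: a = next() = 2, b = next() = 7.
Step 3: sum() of remaining [6, 10, 11] = 27.
Therefore ans = 27.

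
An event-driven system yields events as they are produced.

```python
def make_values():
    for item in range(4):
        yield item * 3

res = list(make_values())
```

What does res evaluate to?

Step 1: For each item in range(4), yield item * 3:
  item=0: yield 0 * 3 = 0
  item=1: yield 1 * 3 = 3
  item=2: yield 2 * 3 = 6
  item=3: yield 3 * 3 = 9
Therefore res = [0, 3, 6, 9].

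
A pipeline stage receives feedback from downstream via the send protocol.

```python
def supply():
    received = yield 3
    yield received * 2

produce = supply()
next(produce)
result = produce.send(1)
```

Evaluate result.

Step 1: next(produce) advances to first yield, producing 3.
Step 2: send(1) resumes, received = 1.
Step 3: yield received * 2 = 1 * 2 = 2.
Therefore result = 2.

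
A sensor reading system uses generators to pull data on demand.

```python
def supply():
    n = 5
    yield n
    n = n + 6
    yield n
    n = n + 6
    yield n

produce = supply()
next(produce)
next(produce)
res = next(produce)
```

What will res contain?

Step 1: Trace through generator execution:
  Yield 1: n starts at 5, yield 5
  Yield 2: n = 5 + 6 = 11, yield 11
  Yield 3: n = 11 + 6 = 17, yield 17
Step 2: First next() gets 5, second next() gets the second value, third next() yields 17.
Therefore res = 17.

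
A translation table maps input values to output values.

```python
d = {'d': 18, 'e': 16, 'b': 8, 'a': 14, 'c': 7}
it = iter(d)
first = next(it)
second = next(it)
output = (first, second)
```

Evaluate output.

Step 1: iter(d) iterates over keys: ['d', 'e', 'b', 'a', 'c'].
Step 2: first = next(it) = 'd', second = next(it) = 'e'.
Therefore output = ('d', 'e').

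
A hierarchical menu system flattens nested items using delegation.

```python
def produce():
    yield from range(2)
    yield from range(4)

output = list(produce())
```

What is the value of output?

Step 1: Trace yields in order:
  yield 0
  yield 1
  yield 0
  yield 1
  yield 2
  yield 3
Therefore output = [0, 1, 0, 1, 2, 3].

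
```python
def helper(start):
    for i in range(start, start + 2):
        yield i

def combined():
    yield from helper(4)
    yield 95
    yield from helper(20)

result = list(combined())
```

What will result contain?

Step 1: combined() delegates to helper(4):
  yield 4
  yield 5
Step 2: yield 95
Step 3: Delegates to helper(20):
  yield 20
  yield 21
Therefore result = [4, 5, 95, 20, 21].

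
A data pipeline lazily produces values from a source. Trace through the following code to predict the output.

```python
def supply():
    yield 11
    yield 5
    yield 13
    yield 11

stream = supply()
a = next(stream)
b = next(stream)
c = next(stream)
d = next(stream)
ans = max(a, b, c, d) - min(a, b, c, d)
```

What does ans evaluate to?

Step 1: Create generator and consume all values:
  a = next(stream) = 11
  b = next(stream) = 5
  c = next(stream) = 13
  d = next(stream) = 11
Step 2: max = 13, min = 5, ans = 13 - 5 = 8.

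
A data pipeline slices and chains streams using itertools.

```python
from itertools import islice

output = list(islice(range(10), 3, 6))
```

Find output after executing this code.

Step 1: islice(range(10), 3, 6) takes elements at indices [3, 6).
Step 2: Elements: [3, 4, 5].
Therefore output = [3, 4, 5].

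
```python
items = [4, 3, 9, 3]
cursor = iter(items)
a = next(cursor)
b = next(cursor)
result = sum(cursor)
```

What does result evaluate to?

Step 1: Create iterator over [4, 3, 9, 3].
Step 2: a = next() = 4, b = next() = 3.
Step 3: sum() of remaining [9, 3] = 12.
Therefore result = 12.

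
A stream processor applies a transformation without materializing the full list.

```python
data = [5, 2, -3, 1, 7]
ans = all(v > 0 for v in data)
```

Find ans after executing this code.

Step 1: Check v > 0 for each element in [5, 2, -3, 1, 7]:
  5 > 0: True
  2 > 0: True
  -3 > 0: False
  1 > 0: True
  7 > 0: True
Step 2: all() returns False.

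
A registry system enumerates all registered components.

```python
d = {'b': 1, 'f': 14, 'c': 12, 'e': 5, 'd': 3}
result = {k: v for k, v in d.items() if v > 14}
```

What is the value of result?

Step 1: Filter items where value > 14:
  'b': 1 <= 14: removed
  'f': 14 <= 14: removed
  'c': 12 <= 14: removed
  'e': 5 <= 14: removed
  'd': 3 <= 14: removed
Therefore result = {}.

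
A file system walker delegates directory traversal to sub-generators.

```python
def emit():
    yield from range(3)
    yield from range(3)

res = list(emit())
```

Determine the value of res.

Step 1: Trace yields in order:
  yield 0
  yield 1
  yield 2
  yield 0
  yield 1
  yield 2
Therefore res = [0, 1, 2, 0, 1, 2].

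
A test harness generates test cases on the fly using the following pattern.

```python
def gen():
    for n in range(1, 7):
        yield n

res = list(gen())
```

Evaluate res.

Step 1: The generator yields each value from range(1, 7).
Step 2: list() consumes all yields: [1, 2, 3, 4, 5, 6].
Therefore res = [1, 2, 3, 4, 5, 6].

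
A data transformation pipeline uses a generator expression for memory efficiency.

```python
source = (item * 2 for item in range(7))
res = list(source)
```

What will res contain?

Step 1: For each item in range(7), compute item*2:
  item=0: 0*2 = 0
  item=1: 1*2 = 2
  item=2: 2*2 = 4
  item=3: 3*2 = 6
  item=4: 4*2 = 8
  item=5: 5*2 = 10
  item=6: 6*2 = 12
Therefore res = [0, 2, 4, 6, 8, 10, 12].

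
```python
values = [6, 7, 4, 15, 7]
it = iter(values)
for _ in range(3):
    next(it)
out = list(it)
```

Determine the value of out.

Step 1: Create iterator over [6, 7, 4, 15, 7].
Step 2: Advance 3 positions (consuming [6, 7, 4]).
Step 3: list() collects remaining elements: [15, 7].
Therefore out = [15, 7].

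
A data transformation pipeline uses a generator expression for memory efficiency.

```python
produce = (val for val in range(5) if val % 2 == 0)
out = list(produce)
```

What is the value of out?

Step 1: Filter range(5) keeping only even values:
  val=0: even, included
  val=1: odd, excluded
  val=2: even, included
  val=3: odd, excluded
  val=4: even, included
Therefore out = [0, 2, 4].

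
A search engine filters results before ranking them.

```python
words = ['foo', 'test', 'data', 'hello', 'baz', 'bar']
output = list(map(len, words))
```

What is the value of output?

Step 1: Map len() to each word:
  'foo' -> 3
  'test' -> 4
  'data' -> 4
  'hello' -> 5
  'baz' -> 3
  'bar' -> 3
Therefore output = [3, 4, 4, 5, 3, 3].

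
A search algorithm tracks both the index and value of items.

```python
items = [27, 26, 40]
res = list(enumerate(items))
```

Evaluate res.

Step 1: enumerate pairs each element with its index:
  (0, 27)
  (1, 26)
  (2, 40)
Therefore res = [(0, 27), (1, 26), (2, 40)].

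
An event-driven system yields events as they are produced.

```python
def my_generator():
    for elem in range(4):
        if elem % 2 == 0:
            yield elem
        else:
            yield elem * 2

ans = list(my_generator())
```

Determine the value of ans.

Step 1: For each elem in range(4), yield elem if even, else elem*2:
  elem=0 (even): yield 0
  elem=1 (odd): yield 1*2 = 2
  elem=2 (even): yield 2
  elem=3 (odd): yield 3*2 = 6
Therefore ans = [0, 2, 2, 6].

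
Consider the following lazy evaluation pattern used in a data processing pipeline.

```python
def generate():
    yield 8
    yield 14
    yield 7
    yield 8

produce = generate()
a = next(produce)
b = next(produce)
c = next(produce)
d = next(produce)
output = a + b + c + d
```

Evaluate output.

Step 1: Create generator and consume all values:
  a = next(produce) = 8
  b = next(produce) = 14
  c = next(produce) = 7
  d = next(produce) = 8
Step 2: output = 8 + 14 + 7 + 8 = 37.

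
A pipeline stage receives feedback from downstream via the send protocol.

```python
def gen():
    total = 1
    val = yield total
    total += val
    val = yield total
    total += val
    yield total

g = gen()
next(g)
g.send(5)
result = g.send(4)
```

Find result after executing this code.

Step 1: next() -> yield total=1.
Step 2: send(5) -> val=5, total = 1+5 = 6, yield 6.
Step 3: send(4) -> val=4, total = 6+4 = 10, yield 10.
Therefore result = 10.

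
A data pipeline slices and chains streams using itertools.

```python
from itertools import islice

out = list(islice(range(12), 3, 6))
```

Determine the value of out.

Step 1: islice(range(12), 3, 6) takes elements at indices [3, 6).
Step 2: Elements: [3, 4, 5].
Therefore out = [3, 4, 5].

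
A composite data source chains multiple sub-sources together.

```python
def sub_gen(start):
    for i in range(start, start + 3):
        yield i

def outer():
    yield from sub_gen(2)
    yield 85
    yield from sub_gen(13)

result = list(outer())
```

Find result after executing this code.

Step 1: outer() delegates to sub_gen(2):
  yield 2
  yield 3
  yield 4
Step 2: yield 85
Step 3: Delegates to sub_gen(13):
  yield 13
  yield 14
  yield 15
Therefore result = [2, 3, 4, 85, 13, 14, 15].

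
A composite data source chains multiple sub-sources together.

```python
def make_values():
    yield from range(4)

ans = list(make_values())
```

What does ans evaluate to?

Step 1: yield from delegates to the iterable, yielding each element.
Step 2: Collected values: [0, 1, 2, 3].
Therefore ans = [0, 1, 2, 3].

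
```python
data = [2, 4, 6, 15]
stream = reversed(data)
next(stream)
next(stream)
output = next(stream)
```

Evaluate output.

Step 1: reversed([2, 4, 6, 15]) gives iterator: [15, 6, 4, 2].
Step 2: First next() = 15, second next() = 6.
Step 3: Third next() = 4.
Therefore output = 4.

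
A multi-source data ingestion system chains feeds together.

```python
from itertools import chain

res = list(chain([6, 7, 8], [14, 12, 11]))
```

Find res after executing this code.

Step 1: chain() concatenates iterables: [6, 7, 8] + [14, 12, 11].
Therefore res = [6, 7, 8, 14, 12, 11].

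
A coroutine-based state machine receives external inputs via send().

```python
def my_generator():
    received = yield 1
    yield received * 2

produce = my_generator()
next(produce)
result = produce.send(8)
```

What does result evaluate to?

Step 1: next(produce) advances to first yield, producing 1.
Step 2: send(8) resumes, received = 8.
Step 3: yield received * 2 = 8 * 2 = 16.
Therefore result = 16.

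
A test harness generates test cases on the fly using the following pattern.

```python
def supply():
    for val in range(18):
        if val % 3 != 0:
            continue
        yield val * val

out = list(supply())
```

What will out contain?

Step 1: Only yield val**2 when val is divisible by 3:
  val=0: 0 % 3 == 0, yield 0**2 = 0
  val=3: 3 % 3 == 0, yield 3**2 = 9
  val=6: 6 % 3 == 0, yield 6**2 = 36
  val=9: 9 % 3 == 0, yield 9**2 = 81
  val=12: 12 % 3 == 0, yield 12**2 = 144
  val=15: 15 % 3 == 0, yield 15**2 = 225
Therefore out = [0, 9, 36, 81, 144, 225].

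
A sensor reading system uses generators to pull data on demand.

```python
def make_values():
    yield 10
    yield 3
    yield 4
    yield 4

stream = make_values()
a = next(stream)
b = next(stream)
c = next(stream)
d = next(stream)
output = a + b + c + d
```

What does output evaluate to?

Step 1: Create generator and consume all values:
  a = next(stream) = 10
  b = next(stream) = 3
  c = next(stream) = 4
  d = next(stream) = 4
Step 2: output = 10 + 3 + 4 + 4 = 21.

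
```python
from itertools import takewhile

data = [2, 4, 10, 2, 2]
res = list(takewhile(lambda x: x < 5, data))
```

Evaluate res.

Step 1: takewhile stops at first element >= 5:
  2 < 5: take
  4 < 5: take
  10 >= 5: stop
Therefore res = [2, 4].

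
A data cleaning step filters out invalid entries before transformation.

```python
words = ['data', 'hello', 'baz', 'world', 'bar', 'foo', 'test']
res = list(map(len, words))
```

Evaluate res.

Step 1: Map len() to each word:
  'data' -> 4
  'hello' -> 5
  'baz' -> 3
  'world' -> 5
  'bar' -> 3
  'foo' -> 3
  'test' -> 4
Therefore res = [4, 5, 3, 5, 3, 3, 4].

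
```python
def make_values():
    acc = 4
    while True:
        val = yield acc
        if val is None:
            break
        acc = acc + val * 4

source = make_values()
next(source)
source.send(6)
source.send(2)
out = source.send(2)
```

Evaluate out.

Step 1: next() -> yield acc=4.
Step 2: send(6) -> val=6, acc = 4 + 6*4 = 28, yield 28.
Step 3: send(2) -> val=2, acc = 28 + 2*4 = 36, yield 36.
Step 4: send(2) -> val=2, acc = 36 + 2*4 = 44, yield 44.
Therefore out = 44.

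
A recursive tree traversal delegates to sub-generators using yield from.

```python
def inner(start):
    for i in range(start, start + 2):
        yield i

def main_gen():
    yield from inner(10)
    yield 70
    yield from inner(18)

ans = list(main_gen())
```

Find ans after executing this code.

Step 1: main_gen() delegates to inner(10):
  yield 10
  yield 11
Step 2: yield 70
Step 3: Delegates to inner(18):
  yield 18
  yield 19
Therefore ans = [10, 11, 70, 18, 19].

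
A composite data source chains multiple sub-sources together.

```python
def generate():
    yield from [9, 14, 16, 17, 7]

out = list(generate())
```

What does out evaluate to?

Step 1: yield from delegates to the iterable, yielding each element.
Step 2: Collected values: [9, 14, 16, 17, 7].
Therefore out = [9, 14, 16, 17, 7].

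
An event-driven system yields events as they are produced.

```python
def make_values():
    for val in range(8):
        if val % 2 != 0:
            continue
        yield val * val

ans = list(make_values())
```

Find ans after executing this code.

Step 1: Only yield val**2 when val is divisible by 2:
  val=0: 0 % 2 == 0, yield 0**2 = 0
  val=2: 2 % 2 == 0, yield 2**2 = 4
  val=4: 4 % 2 == 0, yield 4**2 = 16
  val=6: 6 % 2 == 0, yield 6**2 = 36
Therefore ans = [0, 4, 16, 36].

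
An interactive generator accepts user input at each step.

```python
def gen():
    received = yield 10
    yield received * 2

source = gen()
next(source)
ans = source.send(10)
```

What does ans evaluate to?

Step 1: next(source) advances to first yield, producing 10.
Step 2: send(10) resumes, received = 10.
Step 3: yield received * 2 = 10 * 2 = 20.
Therefore ans = 20.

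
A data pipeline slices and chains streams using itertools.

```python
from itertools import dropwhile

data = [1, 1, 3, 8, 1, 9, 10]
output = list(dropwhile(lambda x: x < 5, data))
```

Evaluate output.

Step 1: dropwhile drops elements while < 5:
  1 < 5: dropped
  1 < 5: dropped
  3 < 5: dropped
  8: kept (dropping stopped)
Step 2: Remaining elements kept regardless of condition.
Therefore output = [8, 1, 9, 10].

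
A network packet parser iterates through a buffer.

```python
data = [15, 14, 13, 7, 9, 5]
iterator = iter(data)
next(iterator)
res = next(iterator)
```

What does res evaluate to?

Step 1: Create iterator over [15, 14, 13, 7, 9, 5].
Step 2: next() consumes 15.
Step 3: next() returns 14.
Therefore res = 14.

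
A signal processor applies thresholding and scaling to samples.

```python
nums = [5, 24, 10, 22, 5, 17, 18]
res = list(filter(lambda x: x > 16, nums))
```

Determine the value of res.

Step 1: Filter elements > 16:
  5: removed
  24: kept
  10: removed
  22: kept
  5: removed
  17: kept
  18: kept
Therefore res = [24, 22, 17, 18].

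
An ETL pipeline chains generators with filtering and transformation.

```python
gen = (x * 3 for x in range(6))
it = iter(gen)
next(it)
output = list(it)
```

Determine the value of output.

Step 1: Generator produces [0, 3, 6, 9, 12, 15].
Step 2: next(it) consumes first element (0).
Step 3: list(it) collects remaining: [3, 6, 9, 12, 15].
Therefore output = [3, 6, 9, 12, 15].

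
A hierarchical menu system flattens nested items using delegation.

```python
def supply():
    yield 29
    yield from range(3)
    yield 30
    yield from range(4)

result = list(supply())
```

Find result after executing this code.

Step 1: Trace yields in order:
  yield 29
  yield 0
  yield 1
  yield 2
  yield 30
  yield 0
  yield 1
  yield 2
  yield 3
Therefore result = [29, 0, 1, 2, 30, 0, 1, 2, 3].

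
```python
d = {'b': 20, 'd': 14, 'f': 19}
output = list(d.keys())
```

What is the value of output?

Step 1: d.keys() returns the dictionary keys in insertion order.
Therefore output = ['b', 'd', 'f'].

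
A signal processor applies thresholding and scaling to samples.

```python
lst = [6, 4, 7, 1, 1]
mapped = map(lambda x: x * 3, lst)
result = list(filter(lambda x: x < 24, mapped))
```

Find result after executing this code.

Step 1: Map x * 3:
  6 -> 18
  4 -> 12
  7 -> 21
  1 -> 3
  1 -> 3
Step 2: Filter for < 24:
  18: kept
  12: kept
  21: kept
  3: kept
  3: kept
Therefore result = [18, 12, 21, 3, 3].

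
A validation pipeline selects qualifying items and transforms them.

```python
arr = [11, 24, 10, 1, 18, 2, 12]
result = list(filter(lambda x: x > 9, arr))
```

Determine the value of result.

Step 1: Filter elements > 9:
  11: kept
  24: kept
  10: kept
  1: removed
  18: kept
  2: removed
  12: kept
Therefore result = [11, 24, 10, 18, 12].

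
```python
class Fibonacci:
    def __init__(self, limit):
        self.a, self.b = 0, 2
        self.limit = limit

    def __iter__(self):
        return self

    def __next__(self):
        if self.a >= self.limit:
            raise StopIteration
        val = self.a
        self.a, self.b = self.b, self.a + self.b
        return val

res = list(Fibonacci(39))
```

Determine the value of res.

Step 1: Fibonacci-like sequence (a=0, b=2) until >= 39:
  Yield 0, then a,b = 2,2
  Yield 2, then a,b = 2,4
  Yield 2, then a,b = 4,6
  Yield 4, then a,b = 6,10
  Yield 6, then a,b = 10,16
  Yield 10, then a,b = 16,26
  Yield 16, then a,b = 26,42
  Yield 26, then a,b = 42,68
Step 2: 42 >= 39, stop.
Therefore res = [0, 2, 2, 4, 6, 10, 16, 26].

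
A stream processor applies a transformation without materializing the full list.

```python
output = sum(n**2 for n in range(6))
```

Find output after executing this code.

Step 1: Compute n**2 for each n in range(6):
  n=0: 0**2 = 0
  n=1: 1**2 = 1
  n=2: 2**2 = 4
  n=3: 3**2 = 9
  n=4: 4**2 = 16
  n=5: 5**2 = 25
Step 2: sum = 0 + 1 + 4 + 9 + 16 + 25 = 55.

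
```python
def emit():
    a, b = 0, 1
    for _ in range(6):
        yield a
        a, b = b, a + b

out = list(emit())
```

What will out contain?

Step 1: Fibonacci-like sequence starting with a=0, b=1:
  Iteration 1: yield a=0, then a,b = 1,1
  Iteration 2: yield a=1, then a,b = 1,2
  Iteration 3: yield a=1, then a,b = 2,3
  Iteration 4: yield a=2, then a,b = 3,5
  Iteration 5: yield a=3, then a,b = 5,8
  Iteration 6: yield a=5, then a,b = 8,13
Therefore out = [0, 1, 1, 2, 3, 5].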